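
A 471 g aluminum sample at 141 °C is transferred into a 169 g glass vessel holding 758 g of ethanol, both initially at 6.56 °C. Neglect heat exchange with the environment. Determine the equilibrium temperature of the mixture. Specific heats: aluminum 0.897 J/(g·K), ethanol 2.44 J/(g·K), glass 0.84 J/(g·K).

T_f ≈ 30.1 °C

Heat gained plus heat lost sum to zero:
471*0.897*(T − 141) + 758*2.44*(T − 6.56) + 169*0.84*(T − 6.56) = 0
2414 T = 72635
T ≈ 30.09 °C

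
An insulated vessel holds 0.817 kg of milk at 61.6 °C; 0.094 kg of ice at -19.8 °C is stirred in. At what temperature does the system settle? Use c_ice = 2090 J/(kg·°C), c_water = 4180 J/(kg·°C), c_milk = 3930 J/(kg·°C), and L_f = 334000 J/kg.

T_f ≈ 45.1 °C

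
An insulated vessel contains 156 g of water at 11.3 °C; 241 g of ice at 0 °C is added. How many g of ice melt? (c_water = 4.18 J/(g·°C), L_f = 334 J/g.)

m_melted ≈ 22.1 g

Cooling the water to 0 °C releases 156×4.18×11.3 = 7368.5 J.
Fully melting the ice requires m_ice L_f = 241×334 = 80494 J.
That's not enough to melt it all — equilibrium is at 0 °C with ice remaining.
Mass melted = 7368.5/334 ≈ 22.06 g.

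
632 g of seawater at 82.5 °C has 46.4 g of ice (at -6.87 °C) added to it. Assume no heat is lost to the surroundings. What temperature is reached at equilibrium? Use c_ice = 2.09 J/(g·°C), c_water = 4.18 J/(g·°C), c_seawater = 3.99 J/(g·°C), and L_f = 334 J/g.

T_f ≈ 70.7 °C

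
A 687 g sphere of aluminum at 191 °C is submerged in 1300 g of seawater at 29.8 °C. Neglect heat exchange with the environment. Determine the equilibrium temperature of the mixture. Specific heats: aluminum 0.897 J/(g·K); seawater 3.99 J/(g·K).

T_f ≈ 46.9 °C

Heat gained plus heat lost sum to zero:
687·0.897·(T − 191) + 1300·3.99·(T − 29.8) = 0
616.24(T − 191) + 5187(T − 29.8) = 0
(616.24 + 5187) T = 616.24·191 + 5187·29.8
T = 272274/5803.2 ≈ 46.92 °C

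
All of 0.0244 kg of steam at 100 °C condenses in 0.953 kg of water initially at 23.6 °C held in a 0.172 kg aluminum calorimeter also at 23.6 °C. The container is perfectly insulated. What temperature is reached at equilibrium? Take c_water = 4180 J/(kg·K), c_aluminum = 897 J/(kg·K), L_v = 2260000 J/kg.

T_f ≈ 38.4 °C

Energy conservation, ΣQ = 0:
steam→water at 100 °C releases m L_v = 0.0244×2260000 = 55144
  condensate cools 100→T: 0.0244×4180×(T − 100) = 101.99(T − 100)
  original water: 3983.5(T − 23.6)
  cup: 154.28(T − 23.6)
4239.8 T = 55144 + 10199 + 97653 = 162996
T ≈ 38.44 °C (< 100 °C, so full condensation is consistent).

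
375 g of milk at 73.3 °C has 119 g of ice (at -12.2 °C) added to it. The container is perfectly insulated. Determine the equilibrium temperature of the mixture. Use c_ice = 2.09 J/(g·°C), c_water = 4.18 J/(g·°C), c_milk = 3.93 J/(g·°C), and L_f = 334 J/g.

T_f ≈ 33.1 °C

Energy balance with sensible and latent terms:
warm ice to 0 °C: 119·2.09·(0 − (-12.2)) = 3034.3; melt ice: 119·334 = 39746; warm the meltwater: 497.42 T; milk cools: 375·3.93·(T − 73.3) = 1473.8(T − 73.3)
1971.2 T = 108026 − 42780 = 65246
T ≈ 33.10 °C — above 0 °C, consistent with complete melting.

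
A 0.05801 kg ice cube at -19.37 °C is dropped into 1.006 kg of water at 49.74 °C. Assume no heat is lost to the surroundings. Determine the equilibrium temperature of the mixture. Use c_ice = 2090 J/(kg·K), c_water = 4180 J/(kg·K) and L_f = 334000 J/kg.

Sum of m c ΔT and latent-heat terms is zero:
warm ice to 0 °C: 0.05801×2090×(0 − (-19.37)) = 2348.4
  latent heat to melt: 0.05801×334000 = 19375
  meltwater 0→T: 0.05801×4180×T = 242.48 T
  water cools: 1.006×4180×(T − 49.74) = 4205.1(T − 49.74)
4447.6 T = 209161 − 21724 = 187437
T ≈ 42.14 °C — above 0 °C, consistent with complete melting.

T_f ≈ 42.1 °C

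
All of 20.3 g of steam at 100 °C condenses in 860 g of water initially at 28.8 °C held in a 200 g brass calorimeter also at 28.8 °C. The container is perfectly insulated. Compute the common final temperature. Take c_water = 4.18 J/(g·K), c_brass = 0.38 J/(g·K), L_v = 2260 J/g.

Setting the total heat transfer to zero:
condense steam: −20.3·2260 = −45878; condensed water 100 °C→T: 84.85(T − 100); original water: 3594.8(T − 28.8); brass cup: 200·0.38·(T − 28.8) = 76(T − 28.8)
3755.7 T = 45878 + 8485.4 + 105719 = 160082
T ≈ 42.62 °C, under the boiling point, so the assumption holds.

T_f ≈ 42.6 °C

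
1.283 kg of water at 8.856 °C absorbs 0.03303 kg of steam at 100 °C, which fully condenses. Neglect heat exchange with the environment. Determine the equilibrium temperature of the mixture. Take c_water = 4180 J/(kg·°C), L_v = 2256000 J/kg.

Net heat exchanged in the isolated system is zero:
latent heat released on condensation: 0.03303×2256000 = 74516
  condensed water 100 °C→T: 138.07(T − 100)
  original water: 5362.9(T − 8.856)
5501 T = 74516 + 13807 + 47494 = 135816
T ≈ 24.69 °C — below 100 °C, confirming all the steam condensed.

T_f ≈ 24.7 °C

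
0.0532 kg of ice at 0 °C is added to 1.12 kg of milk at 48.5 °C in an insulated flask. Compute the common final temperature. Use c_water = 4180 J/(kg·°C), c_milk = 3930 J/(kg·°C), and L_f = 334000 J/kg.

T_f ≈ 42.3 °C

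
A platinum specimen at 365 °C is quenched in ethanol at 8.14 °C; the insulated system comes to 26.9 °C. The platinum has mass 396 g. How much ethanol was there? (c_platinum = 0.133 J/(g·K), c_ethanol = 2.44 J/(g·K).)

Let T be the final temperature. ΣQ_i = 0:
396·0.133·(26.9 − 365) + m·2.44·(26.9 − 8.14) = 0
45.77 m = 17807
m = 17807/45.77 ≈ 389 g

m ≈ 389 g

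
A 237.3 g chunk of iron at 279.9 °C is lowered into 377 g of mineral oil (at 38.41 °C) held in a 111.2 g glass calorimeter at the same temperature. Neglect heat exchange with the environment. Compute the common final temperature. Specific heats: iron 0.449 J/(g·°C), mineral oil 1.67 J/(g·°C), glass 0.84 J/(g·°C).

T_f ≈ 69.4 °C

Energy conservation, ΣQ = 0:
237.3·0.449·(T − 279.9) + 377·1.67·(T − 38.41) + 111.2·0.84·(T − 38.41) = 0
106.55(T − 279.9) + 629.59(T − 38.41) + 93.41(T − 38.41) = 0
829.55 T = 57593
T ≈ 69.43 °C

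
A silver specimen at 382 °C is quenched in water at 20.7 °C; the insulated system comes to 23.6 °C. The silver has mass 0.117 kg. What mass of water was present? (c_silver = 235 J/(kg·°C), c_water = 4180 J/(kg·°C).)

Heat lost by the silver = heat gained by the water:
0.117·235·(382 − 23.6) = m·4180·(23.6 − 20.7)
12122 m = 9854.2  ⇒  m ≈ 0.8129 kg

m ≈ 0.813 kg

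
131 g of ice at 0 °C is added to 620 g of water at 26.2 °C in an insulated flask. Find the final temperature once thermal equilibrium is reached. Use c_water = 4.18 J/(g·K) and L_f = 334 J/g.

Let T be the final temperature. ΣQ_i = 0:
melt ice: 131·334 = 43754
  warm the meltwater: 547.58 T
  water cools: 620·4.18·(T − 26.2) = 2591.6(T − 26.2)
3139.2 T = 67900 − 43754 = 24146
T ≈ 7.69 °C. Since T > 0 °C, the all-ice-melts assumption holds.

T_f ≈ 7.7 °C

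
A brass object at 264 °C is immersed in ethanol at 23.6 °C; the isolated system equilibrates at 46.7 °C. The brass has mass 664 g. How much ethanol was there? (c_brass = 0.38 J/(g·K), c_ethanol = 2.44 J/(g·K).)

m ≈ 973 g

Conservation of energy gives ΣQ = 0:
664×0.38×(46.7 − 264) + m×2.44×(46.7 − 23.6) = 0
56.36 m = 54829
m = 54829/56.36 ≈ 972.8 g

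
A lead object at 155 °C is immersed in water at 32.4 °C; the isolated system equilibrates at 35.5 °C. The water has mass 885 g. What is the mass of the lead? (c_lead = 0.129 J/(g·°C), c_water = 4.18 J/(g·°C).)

Net heat exchanged in the isolated system is zero:
m×0.129×(35.5 − 155) + 885×4.18×(35.5 − 32.4) = 0
-15.42 m = -11468
m = -11468/-15.42 ≈ 743.9 g

m ≈ 744 g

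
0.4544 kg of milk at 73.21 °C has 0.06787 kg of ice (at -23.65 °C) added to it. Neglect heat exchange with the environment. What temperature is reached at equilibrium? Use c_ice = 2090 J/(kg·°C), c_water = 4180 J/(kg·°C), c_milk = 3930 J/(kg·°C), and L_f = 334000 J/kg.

Sum of m c ΔT and latent-heat terms is zero:
warm ice to 0 °C: 0.06787×2090×(0 − (-23.65)) = 3354.7
  fusion: m_ice L_f = 0.06787×334000 = 22669
  warm the meltwater: 283.7 T
  milk cools: 0.4544×3930×(T − 73.21) = 1785.8(T − 73.21)
2069.5 T = 130738 − 26023 = 104715
T ≈ 50.60 °C. Since T > 0 °C, the all-ice-melts assumption holds.

T_f ≈ 50.6 °C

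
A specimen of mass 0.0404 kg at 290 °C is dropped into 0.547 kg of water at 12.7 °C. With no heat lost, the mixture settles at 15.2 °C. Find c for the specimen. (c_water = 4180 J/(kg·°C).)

Energy conservation, ΣQ = 0:
0.0404×c×(15.2 − 290) + 0.547×4180×(15.2 − 12.7) = 0
-11.1 c = -5716.1
c = -5716.1/-11.1 ≈ 514.9 J/(kg·°C)

c ≈ 515 J/(kg·°C)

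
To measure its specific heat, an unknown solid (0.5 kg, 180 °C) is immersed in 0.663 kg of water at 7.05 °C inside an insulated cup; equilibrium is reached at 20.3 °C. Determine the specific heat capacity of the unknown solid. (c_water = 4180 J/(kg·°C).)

Heat gained plus heat lost sum to zero:
0.5×c×(20.3 − 180) + 0.663×4180×(20.3 − 7.05) = 0
-79.85 c = -36720
c = -36720/-79.85 ≈ 459.9 J/(kg·°C)

c ≈ 460 J/(kg·°C)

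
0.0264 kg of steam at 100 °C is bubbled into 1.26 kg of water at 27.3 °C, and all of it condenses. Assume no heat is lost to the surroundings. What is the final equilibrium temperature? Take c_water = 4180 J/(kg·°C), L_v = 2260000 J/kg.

T_f ≈ 39.9 °C

Heat gained plus heat lost sum to zero:
condense steam: −0.0264×2260000 = −59664
  condensate cools 100→T: 0.0264×4180×(T − 100) = 110.35(T − 100)
  water warms: 1.26×4180×(T − 27.3) = 5266.8(T − 27.3)
5377.2 T = 59664 + 11035 + 143784 = 214483
T ≈ 39.89 °C (< 100 °C, so full condensation is consistent).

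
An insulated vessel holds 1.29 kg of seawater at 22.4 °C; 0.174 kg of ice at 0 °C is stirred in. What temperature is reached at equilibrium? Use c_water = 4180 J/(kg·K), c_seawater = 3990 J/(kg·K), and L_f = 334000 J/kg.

T_f ≈ 9.7 °C

Conservation of energy gives ΣQ = 0:
melt ice: 0.174·334000 = 58116; warm the meltwater: 727.32 T; seawater cools: 1.29·3990·(T − 22.4) = 5147.1(T − 22.4)
5874.4 T = 115295 − 58116 = 57179
T ≈ 9.73 °C (positive, so assuming full melt was valid).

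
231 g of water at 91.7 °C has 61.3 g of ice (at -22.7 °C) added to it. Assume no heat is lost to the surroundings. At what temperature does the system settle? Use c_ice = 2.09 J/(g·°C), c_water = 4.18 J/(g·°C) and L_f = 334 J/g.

T_f ≈ 53.3 °C

Taking heat into each body as positive, Σ m c ΔT = 0:
ice -22.7→0 °C: 61.3·2.09·22.7 = 2908.3
  latent heat to melt: 61.3·334 = 20474
  warm the meltwater: 256.23 T
  water cools: 231·4.18·(T − 91.7) = 965.58(T − 91.7)
1221.8 T = 88544 − 23382 = 65161
T ≈ 53.33 °C (positive, so assuming full melt was valid).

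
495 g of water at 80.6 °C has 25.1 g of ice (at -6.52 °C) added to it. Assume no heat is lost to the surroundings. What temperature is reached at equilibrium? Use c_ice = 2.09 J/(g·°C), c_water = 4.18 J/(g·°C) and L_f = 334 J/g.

T_f ≈ 72.7 °C

Conservation of energy gives ΣQ = 0:
ice -6.52→0 °C: 25.1·2.09·6.52 = 342.03
  melt ice: 25.1·334 = 8383.4
  warm the meltwater: 104.92 T
  water: 2069.1(T − 80.6)
2174 T = 166769 − 8725.4 = 158044
T ≈ 72.70 °C — above 0 °C, consistent with complete melting.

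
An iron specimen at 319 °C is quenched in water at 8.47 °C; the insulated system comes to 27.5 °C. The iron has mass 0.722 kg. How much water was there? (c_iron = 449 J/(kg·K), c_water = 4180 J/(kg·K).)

m ≈ 1.19 kg

Heat gained plus heat lost sum to zero:
0.722·449·(27.5 − 319) + m·4180·(27.5 − 8.47) = 0
79545 m = 94498
m = 94498/79545 ≈ 1.188 kg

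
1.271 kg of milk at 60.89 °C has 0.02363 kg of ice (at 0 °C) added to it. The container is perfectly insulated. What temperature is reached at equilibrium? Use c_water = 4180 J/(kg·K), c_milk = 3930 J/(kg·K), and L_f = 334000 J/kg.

Energy conservation, ΣQ = 0:
fusion: m_ice L_f = 0.02363·334000 = 7892.4; meltwater 0→T: 0.02363·4180·T = 98.77 T; milk: 4995(T − 60.89)
5093.8 T = 304147 − 7892.4 = 296255
T ≈ 58.16 °C (positive, so assuming full melt was valid).

T_f ≈ 58.2 °C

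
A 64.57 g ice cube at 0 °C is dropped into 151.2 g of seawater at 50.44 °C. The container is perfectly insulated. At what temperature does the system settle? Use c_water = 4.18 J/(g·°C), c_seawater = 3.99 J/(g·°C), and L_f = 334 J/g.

T_f ≈ 10.2 °C

Net heat exchanged in the isolated system is zero:
fusion: m_ice L_f = 64.57·334 = 21566; warm the meltwater: 269.9 T; seawater: 603.29(T − 50.44)
873.19 T = 30430 − 21566 = 8863.5
T ≈ 10.15 °C. Since T > 0 °C, the all-ice-melts assumption holds.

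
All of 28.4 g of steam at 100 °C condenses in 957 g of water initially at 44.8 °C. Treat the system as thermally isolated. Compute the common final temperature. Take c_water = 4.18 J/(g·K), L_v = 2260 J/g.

T_f ≈ 62.0 °C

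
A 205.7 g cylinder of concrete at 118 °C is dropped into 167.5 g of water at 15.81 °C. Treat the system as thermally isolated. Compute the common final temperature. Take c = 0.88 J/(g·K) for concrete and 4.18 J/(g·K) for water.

T_f ≈ 36.8 °C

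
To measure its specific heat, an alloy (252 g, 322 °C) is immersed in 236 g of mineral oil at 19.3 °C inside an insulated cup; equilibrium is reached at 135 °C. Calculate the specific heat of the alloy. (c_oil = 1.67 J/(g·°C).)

Setting the total heat transfer to zero:
252×c×(135 − 322) + 236×1.67×(135 − 19.3) = 0
-47124 c = -45600
c = -45600/-47124 ≈ 0.9677 J/(g·°C)

c ≈ 0.968 J/(g·°C)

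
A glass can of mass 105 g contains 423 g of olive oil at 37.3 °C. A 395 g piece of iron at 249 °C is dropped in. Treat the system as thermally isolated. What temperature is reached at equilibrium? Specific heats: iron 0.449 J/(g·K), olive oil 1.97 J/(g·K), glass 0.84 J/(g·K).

T_f ≈ 71.5 °C

T_f is the heat-capacity-weighted average of the initial temperatures:
T_f = (177.36*249 + 833.31*37.3 + 88.2*37.3) / (177.36 + 833.31 + 88.2)
    = 78534 / 1098.9 ≈ 71.47 °C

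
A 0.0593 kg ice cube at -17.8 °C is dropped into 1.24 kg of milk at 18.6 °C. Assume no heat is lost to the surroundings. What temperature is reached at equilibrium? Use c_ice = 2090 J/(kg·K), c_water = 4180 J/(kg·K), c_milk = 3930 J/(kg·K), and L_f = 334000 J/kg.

T_f ≈ 13.4 °C

Energy conservation, ΣQ = 0:
warm ice to 0 °C: 0.0593·2090·(0 − (-17.8)) = 2206.1
  latent heat to melt: 0.0593·334000 = 19806
  meltwater 0→T: 0.0593·4180·T = 247.87 T
  milk cools: 1.24·3930·(T − 18.6) = 4873.2(T − 18.6)
5121.1 T = 90642 − 22012 = 68629
T ≈ 13.40 °C — above 0 °C, consistent with complete melting.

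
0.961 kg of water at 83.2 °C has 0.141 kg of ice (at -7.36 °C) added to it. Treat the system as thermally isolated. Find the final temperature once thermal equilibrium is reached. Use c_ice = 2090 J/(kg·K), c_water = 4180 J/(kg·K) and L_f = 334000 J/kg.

Sum of m c ΔT and latent-heat terms is zero:
ice -7.36→0 °C: 0.141·2090·7.36 = 2168.9
  fusion: m_ice L_f = 0.141·334000 = 47094
  meltwater 0→T: 0.141·4180·T = 589.38 T
  water cools: 0.961·4180·(T − 83.2) = 4017(T − 83.2)
4606.4 T = 334213 − 49263 = 284950
T ≈ 61.86 °C (positive, so assuming full melt was valid).

T_f ≈ 61.9 °C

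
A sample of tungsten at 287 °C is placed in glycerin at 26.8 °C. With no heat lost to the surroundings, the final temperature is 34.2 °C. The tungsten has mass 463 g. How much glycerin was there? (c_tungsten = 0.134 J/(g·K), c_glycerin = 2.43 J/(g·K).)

m ≈ 872 g

Heat lost by the tungsten = heat gained by the glycerin:
463·0.134·(287 − 34.2) = m·2.43·(34.2 − 26.8)
17.98 m = 15684  ⇒  m ≈ 872.2 g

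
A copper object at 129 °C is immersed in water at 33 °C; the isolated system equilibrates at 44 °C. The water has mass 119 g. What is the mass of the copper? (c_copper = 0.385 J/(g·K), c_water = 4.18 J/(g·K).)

Heat lost by the copper = heat gained by the water:
m·0.385·(129 − 44) = 119·4.18·(44 − 33)
32.73 m = 5471.6  ⇒  m ≈ 167.2 g

m ≈ 167 g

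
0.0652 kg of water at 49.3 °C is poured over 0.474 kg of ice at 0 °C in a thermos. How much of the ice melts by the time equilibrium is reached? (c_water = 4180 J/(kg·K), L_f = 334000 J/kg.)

m_melted ≈ 0.0402 kg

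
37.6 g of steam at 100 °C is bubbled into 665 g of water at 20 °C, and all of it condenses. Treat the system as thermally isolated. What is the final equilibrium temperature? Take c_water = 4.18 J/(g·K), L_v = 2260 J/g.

Net heat exchanged in the isolated system is zero:
condense steam: −37.6·2260 = −84976; condensate cools 100→T: 37.6·4.18·(T − 100) = 157.17(T − 100); original water: 2779.7(T − 20)
2936.9 T = 84976 + 15717 + 55594 = 156287
T ≈ 53.22 °C (< 100 °C, so full condensation is consistent).

T_f ≈ 53.2 °C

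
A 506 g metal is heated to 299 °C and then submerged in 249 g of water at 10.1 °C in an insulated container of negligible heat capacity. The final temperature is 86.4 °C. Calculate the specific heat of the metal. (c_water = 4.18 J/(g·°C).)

c ≈ 0.738 J/(g·°C)

Heat lost by the metal = heat gained by the water:
506×c×(299 − 86.4) = 249×4.18×(86.4 − 10.1)
107576 c = 79415  ⇒  c ≈ 0.7382 J/(g·°C)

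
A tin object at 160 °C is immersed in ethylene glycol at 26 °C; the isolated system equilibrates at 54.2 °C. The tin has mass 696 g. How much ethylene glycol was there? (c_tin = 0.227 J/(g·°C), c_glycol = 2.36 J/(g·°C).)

m ≈ 251 g

Heat lost by the tin = heat gained by the glycol:
696×0.227×(160 − 54.2) = m×2.36×(54.2 − 26)
66.55 m = 16716  ⇒  m ≈ 251.2 g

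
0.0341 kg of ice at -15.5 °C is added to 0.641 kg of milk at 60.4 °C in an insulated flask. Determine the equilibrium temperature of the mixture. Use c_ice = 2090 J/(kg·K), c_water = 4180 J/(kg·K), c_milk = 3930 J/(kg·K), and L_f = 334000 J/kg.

T_f ≈ 52.5 °C

Sum of m c ΔT and latent-heat terms is zero:
ice -15.5→0 °C: 0.0341·2090·15.5 = 1104.7
  fusion: m_ice L_f = 0.0341·334000 = 11389
  meltwater 0→T: 0.0341·4180·T = 142.54 T
  milk cools: 0.641·3930·(T − 60.4) = 2519.1(T − 60.4)
2661.7 T = 152155 − 12494 = 139661
T ≈ 52.47 °C (positive, so assuming full melt was valid).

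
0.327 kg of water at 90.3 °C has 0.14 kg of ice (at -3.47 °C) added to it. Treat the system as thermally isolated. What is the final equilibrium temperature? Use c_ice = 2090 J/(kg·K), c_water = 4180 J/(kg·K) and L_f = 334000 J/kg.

T_f ≈ 38.8 °C

Conservation of energy gives ΣQ = 0:
ice -3.47→0 °C: 0.14·2090·3.47 = 1015.3
  latent heat to melt: 0.14·334000 = 46760
  meltwater 0→T: 0.14·4180·T = 585.2 T
  water: 1366.9(T − 90.3)
1952.1 T = 123427 − 47775 = 75652
T ≈ 38.76 °C — above 0 °C, consistent with complete melting.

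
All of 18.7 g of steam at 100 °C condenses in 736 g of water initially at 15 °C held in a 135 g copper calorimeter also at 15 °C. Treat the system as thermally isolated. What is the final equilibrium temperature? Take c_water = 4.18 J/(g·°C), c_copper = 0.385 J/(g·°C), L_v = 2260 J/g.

T_f ≈ 30.3 °C

Net heat exchanged in the isolated system is zero:
latent heat released on condensation: 18.7×2260 = 42262
  condensed water 100 °C→T: 78.17(T − 100)
  original water: 3076.5(T − 15)
  copper cup: 135×0.385×(T − 15) = 51.98(T − 15)
3206.6 T = 42262 + 7816.6 + 46927 = 97005
T ≈ 30.25 °C, under the boiling point, so the assumption holds.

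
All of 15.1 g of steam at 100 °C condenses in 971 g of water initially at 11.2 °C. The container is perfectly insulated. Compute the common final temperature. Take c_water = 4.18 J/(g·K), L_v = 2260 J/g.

Energy balance with sensible and latent terms:
latent heat released on condensation: 15.1·2260 = 34126
  condensate cools 100→T: 15.1·4.18·(T − 100) = 63.12(T − 100)
  water warms: 971·4.18·(T − 11.2) = 4058.8(T − 11.2)
4121.9 T = 34126 + 6311.8 + 45458 = 85896
T ≈ 20.84 °C — below 100 °C, confirming all the steam condensed.

T_f ≈ 20.8 °C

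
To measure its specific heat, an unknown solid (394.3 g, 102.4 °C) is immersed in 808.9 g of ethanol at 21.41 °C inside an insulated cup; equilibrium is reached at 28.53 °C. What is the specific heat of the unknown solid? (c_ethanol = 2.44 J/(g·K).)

c ≈ 0.482 J/(g·K)

m_s c (T_s − T_f) = m_ethanol c_ethanol (T_f − T_0):
394.3·c·(102.4 − 28.53) = 808.9·2.44·(28.53 − 21.41)
29127 c = 14053  ⇒  c ≈ 0.4825 J/(g·K)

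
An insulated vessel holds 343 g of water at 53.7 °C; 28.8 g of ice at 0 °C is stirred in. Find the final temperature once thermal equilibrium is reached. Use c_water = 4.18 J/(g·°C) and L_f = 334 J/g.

T_f ≈ 43.4 °C

Sum of m c ΔT and latent-heat terms is zero:
latent heat to melt: 28.8·334 = 9619.2; warm the meltwater: 120.38 T; water cools: 343·4.18·(T − 53.7) = 1433.7(T − 53.7)
1554.1 T = 76992 − 9619.2 = 67373
T ≈ 43.35 °C — above 0 °C, consistent with complete melting.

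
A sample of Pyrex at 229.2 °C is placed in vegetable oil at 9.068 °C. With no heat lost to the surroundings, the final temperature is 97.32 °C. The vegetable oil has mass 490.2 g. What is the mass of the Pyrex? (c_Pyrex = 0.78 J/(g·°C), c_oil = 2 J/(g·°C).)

Taking heat into each body as positive, Σ m c ΔT = 0:
m·0.78·(97.32 − 229.2) + 490.2·2·(97.32 − 9.068) = 0
-102.87 m = -86522
m = -86522/-102.87 ≈ 841.1 g

m ≈ 841 g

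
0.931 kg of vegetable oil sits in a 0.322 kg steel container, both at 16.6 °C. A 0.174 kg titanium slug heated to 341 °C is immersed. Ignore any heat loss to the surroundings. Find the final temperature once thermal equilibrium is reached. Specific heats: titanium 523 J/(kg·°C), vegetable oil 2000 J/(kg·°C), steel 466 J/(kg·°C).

T_f ≈ 30.6 °C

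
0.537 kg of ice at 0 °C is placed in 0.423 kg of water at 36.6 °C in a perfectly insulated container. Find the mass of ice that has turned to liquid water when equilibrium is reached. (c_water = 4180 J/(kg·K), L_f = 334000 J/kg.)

m_melted ≈ 0.194 kg

Water can give up m c ΔT = 0.423×4180×36.6 = 64714 J before reaching 0 °C.
Fully melting the ice requires m_ice L_f = 0.537×334000 = 179358 J.
64714 J < 179358 J, so only part of the ice melts and the system sits at 0 °C.
Mass melted = 64714/334000 ≈ 0.1938 kg.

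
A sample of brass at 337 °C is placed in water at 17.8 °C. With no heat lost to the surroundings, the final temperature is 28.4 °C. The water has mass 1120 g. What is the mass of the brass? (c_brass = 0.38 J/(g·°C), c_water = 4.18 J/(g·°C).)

Net heat exchanged in the isolated system is zero:
m·0.38·(28.4 − 337) + 1120·4.18·(28.4 − 17.8) = 0
-117.27 m = -49625
m = -49625/-117.27 ≈ 423.2 g

m ≈ 423 g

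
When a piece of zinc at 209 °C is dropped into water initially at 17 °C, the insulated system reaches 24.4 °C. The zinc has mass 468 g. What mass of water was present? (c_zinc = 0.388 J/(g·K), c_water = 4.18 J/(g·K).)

m ≈ 1080 g

|Q_zinc| = |Q_water|:
468·0.388·(209 − 24.4) = m·4.18·(24.4 − 17)
30.93 m = 33520  ⇒  m ≈ 1084 g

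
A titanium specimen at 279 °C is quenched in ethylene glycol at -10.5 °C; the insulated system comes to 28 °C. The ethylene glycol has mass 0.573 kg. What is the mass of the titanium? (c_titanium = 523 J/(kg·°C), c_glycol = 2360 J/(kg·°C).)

m ≈ 0.397 kg

Net heat exchanged in the isolated system is zero:
m×523×(28 − 279) + 0.573×2360×(28 − (-10.5)) = 0
-131273 m = -52063
m = -52063/-131273 ≈ 0.3966 kg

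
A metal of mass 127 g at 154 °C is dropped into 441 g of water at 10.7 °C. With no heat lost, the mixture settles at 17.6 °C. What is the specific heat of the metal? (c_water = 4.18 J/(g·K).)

Heat lost by the metal = heat gained by the water:
127·c·(154 − 17.6) = 441·4.18·(17.6 − 10.7)
17323 c = 12719  ⇒  c ≈ 0.7343 J/(g·K)

c ≈ 0.734 J/(g·K)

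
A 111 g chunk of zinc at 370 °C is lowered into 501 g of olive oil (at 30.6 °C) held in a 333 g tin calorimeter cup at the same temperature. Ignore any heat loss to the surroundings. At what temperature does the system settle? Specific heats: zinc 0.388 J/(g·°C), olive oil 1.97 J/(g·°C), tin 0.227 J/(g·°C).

T_f ≈ 43.8 °C

Heat gained plus heat lost sum to zero:
111*0.388*(T − 370) + 501*1.97*(T − 30.6) + 333*0.227*(T − 30.6) = 0
43.07(T − 370) + 986.97(T − 30.6) + 75.59(T − 30.6) = 0
1105.6 T = 48450
T ≈ 43.82 °C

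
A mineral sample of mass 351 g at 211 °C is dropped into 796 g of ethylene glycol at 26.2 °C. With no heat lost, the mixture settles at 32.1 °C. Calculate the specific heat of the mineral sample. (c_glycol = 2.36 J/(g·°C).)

m_s c (T_s − T_f) = m_glycol c_glycol (T_f − T_0):
351×c×(211 − 32.1) = 796×2.36×(32.1 − 26.2)
62794 c = 11084  ⇒  c ≈ 0.1765 J/(g·°C)

c ≈ 0.177 J/(g·°C)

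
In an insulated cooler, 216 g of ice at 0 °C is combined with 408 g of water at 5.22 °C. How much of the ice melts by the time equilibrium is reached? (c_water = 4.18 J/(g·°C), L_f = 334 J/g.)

m_melted ≈ 26.7 g

Cooling the water to 0 °C releases 408·4.18·5.22 = 8902.4 J.
To melt every bit of ice: 216·334 = 72144 J.
That's not enough to melt it all — equilibrium is at 0 °C with ice remaining.
Mass melted = 8902.4/334 ≈ 26.65 g.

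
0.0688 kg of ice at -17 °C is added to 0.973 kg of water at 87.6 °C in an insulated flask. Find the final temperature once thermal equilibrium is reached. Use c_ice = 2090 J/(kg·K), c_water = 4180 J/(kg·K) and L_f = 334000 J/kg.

T_f ≈ 76.0 °C

Conservation of energy gives ΣQ = 0:
ice -17→0 °C: 0.0688·2090·17 = 2444.5
  fusion: m_ice L_f = 0.0688·334000 = 22979
  meltwater 0→T: 0.0688·4180·T = 287.58 T
  water: 4067.1(T − 87.6)
4354.7 T = 356281 − 25424 = 330858
T ≈ 75.98 °C (positive, so assuming full melt was valid).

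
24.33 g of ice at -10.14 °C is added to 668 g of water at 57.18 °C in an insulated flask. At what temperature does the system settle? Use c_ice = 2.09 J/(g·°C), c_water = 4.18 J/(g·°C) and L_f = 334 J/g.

T_f ≈ 52.2 °C

Sum of m c ΔT and latent-heat terms is zero:
ice -10.14→0 °C: 24.33×2.09×10.14 = 515.62; latent heat to melt: 24.33×334 = 8126.2; warm the meltwater: 101.7 T; water cools: 668×4.18×(T − 57.18) = 2792.2(T − 57.18)
2893.9 T = 159660 − 8641.8 = 151018
T ≈ 52.18 °C (positive, so assuming full melt was valid).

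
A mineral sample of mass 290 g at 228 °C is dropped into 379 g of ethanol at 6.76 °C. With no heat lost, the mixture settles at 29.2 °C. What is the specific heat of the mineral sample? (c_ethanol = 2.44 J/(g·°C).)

c ≈ 0.36 J/(g·°C)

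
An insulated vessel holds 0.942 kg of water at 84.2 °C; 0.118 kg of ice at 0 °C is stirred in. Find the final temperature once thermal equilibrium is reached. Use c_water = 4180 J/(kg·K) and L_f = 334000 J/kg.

T_f ≈ 65.9 °C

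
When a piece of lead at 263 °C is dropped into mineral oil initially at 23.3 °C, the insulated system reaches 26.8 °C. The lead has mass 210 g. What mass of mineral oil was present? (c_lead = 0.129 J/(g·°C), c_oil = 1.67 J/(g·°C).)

m ≈ 1090 g

Heat lost by the lead = heat gained by the oil:
210·0.129·(263 − 26.8) = m·1.67·(26.8 − 23.3)
5.845 m = 6398.7  ⇒  m ≈ 1095 g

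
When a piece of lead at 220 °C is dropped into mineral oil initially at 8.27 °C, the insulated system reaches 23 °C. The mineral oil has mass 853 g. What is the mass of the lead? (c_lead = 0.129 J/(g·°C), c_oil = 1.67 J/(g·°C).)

m ≈ 826 g

|Q_lead| = |Q_oil|:
m×0.129×(220 − 23) = 853×1.67×(23 − 8.27)
25.41 m = 20983  ⇒  m ≈ 825.7 g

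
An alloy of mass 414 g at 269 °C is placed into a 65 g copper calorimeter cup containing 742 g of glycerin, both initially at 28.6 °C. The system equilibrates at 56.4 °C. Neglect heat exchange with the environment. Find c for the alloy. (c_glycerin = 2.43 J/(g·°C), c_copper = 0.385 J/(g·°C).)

c ≈ 0.577 J/(g·°C)

Net heat exchanged in the isolated system is zero:
414·c·(56.4 − 269) + 742·2.43·(56.4 − 28.6) + 65·0.385·(56.4 − 28.6) = 0
-88016 c = -50821
c = -50821/-88016 ≈ 0.5774 J/(g·°C)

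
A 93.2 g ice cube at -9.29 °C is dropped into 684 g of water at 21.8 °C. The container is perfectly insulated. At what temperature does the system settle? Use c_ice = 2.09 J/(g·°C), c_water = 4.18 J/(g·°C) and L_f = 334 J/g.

T_f ≈ 9.0 °C

Net heat exchanged in the isolated system is zero:
warm ice to 0 °C: 93.2×2.09×(0 − (-9.29)) = 1809.6
  fusion: m_ice L_f = 93.2×334 = 31129
  meltwater 0→T: 93.2×4.18×T = 389.58 T
  water cools: 684×4.18×(T − 21.8) = 2859.1(T − 21.8)
3248.7 T = 62329 − 32938 = 29390
T ≈ 9.05 °C (positive, so assuming full melt was valid).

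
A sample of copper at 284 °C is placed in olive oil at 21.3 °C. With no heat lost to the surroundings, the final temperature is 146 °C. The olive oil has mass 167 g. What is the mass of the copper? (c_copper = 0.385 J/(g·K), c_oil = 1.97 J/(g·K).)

m ≈ 772 g

|Q_copper| = |Q_oil|:
m·0.385·(284 − 146) = 167·1.97·(146 − 21.3)
53.13 m = 41025  ⇒  m ≈ 772.2 g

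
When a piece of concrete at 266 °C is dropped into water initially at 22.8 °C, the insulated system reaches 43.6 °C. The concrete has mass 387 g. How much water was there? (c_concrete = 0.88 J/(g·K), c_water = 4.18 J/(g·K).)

m ≈ 871 g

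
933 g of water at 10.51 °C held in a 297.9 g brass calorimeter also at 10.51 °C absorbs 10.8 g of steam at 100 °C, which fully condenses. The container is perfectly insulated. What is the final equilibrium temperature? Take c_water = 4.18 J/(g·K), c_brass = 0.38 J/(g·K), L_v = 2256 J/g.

T_f ≈ 17.5 °C

Energy balance with sensible and latent terms:
condense steam: −10.8·2256 = −24365; condensed water 100 °C→T: 45.14(T − 100); water warms: 933·4.18·(T − 10.51) = 3899.9(T − 10.51); brass cup: 297.9·0.38·(T − 10.51) = 113.2(T − 10.51)
4058.3 T = 24365 + 4514.4 + 42178 = 71057
T ≈ 17.51 °C, under the boiling point, so the assumption holds.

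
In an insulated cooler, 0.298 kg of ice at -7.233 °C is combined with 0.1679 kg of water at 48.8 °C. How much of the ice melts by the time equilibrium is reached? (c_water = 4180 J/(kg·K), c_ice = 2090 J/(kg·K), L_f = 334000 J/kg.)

m_melted ≈ 0.0891 kg

Heat available from the water dropping to 0 °C: 0.1679·4180·48.8 = 34249 J.
Of that, 0.298·2090·7.233 = 4504.9 J goes to bring the ice to 0 °C, leaving 29744 J.
To melt every bit of ice: 0.298·334000 = 99532 J.
29744 J < 99532 J, so only part of the ice melts and the system sits at 0 °C.
Mass melted = 29744/334000 ≈ 0.08905 kg.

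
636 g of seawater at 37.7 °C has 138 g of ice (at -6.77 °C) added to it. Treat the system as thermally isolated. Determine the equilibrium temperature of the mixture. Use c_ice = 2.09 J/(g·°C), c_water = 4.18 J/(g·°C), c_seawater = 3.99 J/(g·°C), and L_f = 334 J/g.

Energy conservation, ΣQ = 0:
ice -6.77→0 °C: 138×2.09×6.77 = 1952.6
  latent heat to melt: 138×334 = 46092
  warm the meltwater: 576.84 T
  seawater: 2537.6(T − 37.7)
3114.5 T = 95669 − 48045 = 47624
T ≈ 15.29 °C (positive, so assuming full melt was valid).

T_f ≈ 15.3 °C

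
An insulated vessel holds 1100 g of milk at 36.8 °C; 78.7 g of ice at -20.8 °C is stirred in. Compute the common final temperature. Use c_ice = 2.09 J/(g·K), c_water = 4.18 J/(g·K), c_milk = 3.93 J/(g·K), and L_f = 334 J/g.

Heat gained plus heat lost sum to zero:
ice -20.8→0 °C: 78.7·2.09·20.8 = 3421.2; fusion: m_ice L_f = 78.7·334 = 26286; warm the meltwater: 328.97 T; milk cools: 1100·3.93·(T − 36.8) = 4323(T − 36.8)
4652 T = 159086 − 29707 = 129379
T ≈ 27.81 °C (positive, so assuming full melt was valid).

T_f ≈ 27.8 °C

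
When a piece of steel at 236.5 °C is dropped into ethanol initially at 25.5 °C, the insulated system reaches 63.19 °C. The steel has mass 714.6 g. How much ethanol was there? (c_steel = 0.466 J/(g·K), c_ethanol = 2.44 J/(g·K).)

m ≈ 628 g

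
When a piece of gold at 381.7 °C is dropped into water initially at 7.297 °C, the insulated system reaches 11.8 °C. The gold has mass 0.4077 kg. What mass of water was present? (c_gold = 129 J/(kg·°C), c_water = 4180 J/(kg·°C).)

Heat gained plus heat lost sum to zero:
0.4077×129×(11.8 − 381.7) + m×4180×(11.8 − 7.297) = 0
18823 m = 19454
m = 19454/18823 ≈ 1.034 kg

m ≈ 1.03 kg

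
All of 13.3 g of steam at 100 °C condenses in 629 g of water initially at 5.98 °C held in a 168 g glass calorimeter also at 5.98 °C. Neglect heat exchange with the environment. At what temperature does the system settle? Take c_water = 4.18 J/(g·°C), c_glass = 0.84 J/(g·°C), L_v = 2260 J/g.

T_f ≈ 18.5 °C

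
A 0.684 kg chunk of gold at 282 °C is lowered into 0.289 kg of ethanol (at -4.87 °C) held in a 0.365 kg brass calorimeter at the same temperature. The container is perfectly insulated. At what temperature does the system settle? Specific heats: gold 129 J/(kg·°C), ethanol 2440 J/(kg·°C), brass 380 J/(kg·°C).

T_f ≈ 22.3 °C

Conservation of energy gives ΣQ = 0:
0.684*129*(T − 282) + 0.289*2440*(T − (-4.87)) + 0.365*380*(T − (-4.87)) = 0
(88.24 + 705.16 + 138.7) T = 88.24*282 + 705.16*(-4.87) + 138.7*(-4.87)
T ≈ 22.29 °C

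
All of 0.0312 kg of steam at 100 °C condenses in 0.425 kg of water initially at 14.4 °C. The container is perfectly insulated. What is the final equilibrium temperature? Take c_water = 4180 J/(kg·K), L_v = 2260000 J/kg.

T_f ≈ 57.2 °C

Sum of m c ΔT and latent-heat terms is zero:
steam→water at 100 °C releases m L_v = 0.0312×2260000 = 70512
  condensate cools 100→T: 0.0312×4180×(T − 100) = 130.42(T − 100)
  water warms: 0.425×4180×(T − 14.4) = 1776.5(T − 14.4)
1906.9 T = 70512 + 13042 + 25582 = 109135
T ≈ 57.23 °C (< 100 °C, so full condensation is consistent).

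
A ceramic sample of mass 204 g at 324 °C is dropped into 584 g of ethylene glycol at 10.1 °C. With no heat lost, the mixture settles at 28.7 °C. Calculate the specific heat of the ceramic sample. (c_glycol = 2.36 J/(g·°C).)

c ≈ 0.426 J/(g·°C)

Heat lost by the ceramic sample = heat gained by the glycol:
204×c×(324 − 28.7) = 584×2.36×(28.7 − 10.1)
60241 c = 25635  ⇒  c ≈ 0.4255 J/(g·°C)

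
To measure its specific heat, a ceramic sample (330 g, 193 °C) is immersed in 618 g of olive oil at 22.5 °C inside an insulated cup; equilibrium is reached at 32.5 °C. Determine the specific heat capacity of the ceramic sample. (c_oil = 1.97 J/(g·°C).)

m_s c (T_s − T_f) = m_oil c_oil (T_f − T_0):
330·c·(193 − 32.5) = 618·1.97·(32.5 − 22.5)
52965 c = 12175  ⇒  c ≈ 0.2299 J/(g·°C)

c ≈ 0.23 J/(g·°C)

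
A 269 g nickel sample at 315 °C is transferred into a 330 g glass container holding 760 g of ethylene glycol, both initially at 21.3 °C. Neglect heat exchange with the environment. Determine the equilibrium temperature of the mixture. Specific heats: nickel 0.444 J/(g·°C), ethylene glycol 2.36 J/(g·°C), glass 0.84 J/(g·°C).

T_f ≈ 37.3 °C

Taking heat into each body as positive, Σ m c ΔT = 0:
269×0.444×(T − 315) + 760×2.36×(T − 21.3) + 330×0.84×(T − 21.3) = 0
2190.2 T = 81730
T = 81730 / 2190.2 = 37.3 °C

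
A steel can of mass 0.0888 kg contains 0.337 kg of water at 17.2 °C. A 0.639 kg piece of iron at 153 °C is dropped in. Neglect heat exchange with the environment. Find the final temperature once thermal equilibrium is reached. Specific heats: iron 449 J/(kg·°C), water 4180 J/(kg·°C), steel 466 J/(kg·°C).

Setting the total heat transfer to zero:
0.639·449·(T − 153) + 0.337·4180·(T − 17.2) + 0.0888·466·(T − 17.2) = 0
286.91(T − 153) + 1408.7(T − 17.2) + 41.38(T − 17.2) = 0
1737 T = 68838
T ≈ 39.63 °C

T_f ≈ 39.6 °C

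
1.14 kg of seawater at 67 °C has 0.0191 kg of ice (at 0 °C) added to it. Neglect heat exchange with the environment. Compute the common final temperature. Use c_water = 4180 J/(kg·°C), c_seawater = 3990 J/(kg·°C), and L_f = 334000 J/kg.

T_f ≈ 64.5 °C

Sum of m c ΔT and latent-heat terms is zero:
melt ice: 0.0191·334000 = 6379.4; meltwater 0→T: 0.0191·4180·T = 79.84 T; seawater cools: 1.14·3990·(T − 67) = 4548.6(T − 67)
4628.4 T = 304756 − 6379.4 = 298377
T ≈ 64.47 °C (positive, so assuming full melt was valid).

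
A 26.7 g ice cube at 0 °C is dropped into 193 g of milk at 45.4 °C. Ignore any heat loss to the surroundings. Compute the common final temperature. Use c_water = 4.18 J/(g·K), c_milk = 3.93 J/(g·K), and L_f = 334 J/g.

T_f ≈ 29.3 °C

Energy conservation, ΣQ = 0:
melt ice: 26.7·334 = 8917.8; warm the meltwater: 111.61 T; milk cools: 193·3.93·(T − 45.4) = 758.49(T − 45.4)
870.1 T = 34435 − 8917.8 = 25518
T ≈ 29.33 °C — above 0 °C, consistent with complete melting.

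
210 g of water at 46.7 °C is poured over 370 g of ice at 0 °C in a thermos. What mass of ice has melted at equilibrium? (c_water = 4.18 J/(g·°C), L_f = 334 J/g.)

m_melted ≈ 123 g

Water can give up m c ΔT = 210·4.18·46.7 = 40993 J before reaching 0 °C.
Fully melting the ice requires m_ice L_f = 370·334 = 123580 J.
40993 J < 123580 J, so only part of the ice melts and the system sits at 0 °C.
m_melt = 40993 / L_f = 122.7 g.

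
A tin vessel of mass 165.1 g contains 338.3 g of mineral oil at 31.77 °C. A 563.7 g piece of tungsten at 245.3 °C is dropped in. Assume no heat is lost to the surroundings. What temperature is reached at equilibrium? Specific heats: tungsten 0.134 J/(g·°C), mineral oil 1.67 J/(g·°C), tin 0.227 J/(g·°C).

T_f ≈ 55.6 °C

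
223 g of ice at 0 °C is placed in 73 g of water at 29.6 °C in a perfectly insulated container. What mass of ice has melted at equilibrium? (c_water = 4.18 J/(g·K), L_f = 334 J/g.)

Heat available from the water dropping to 0 °C: 73×4.18×29.6 = 9032.1 J.
To melt every bit of ice: 223×334 = 74482 J.
Since 9032.1 < 74482 J, not all the ice melts; equilibrium is at 0 °C.
m_melt = 9032.1 / L_f = 27.04 g.

m_melted ≈ 27 g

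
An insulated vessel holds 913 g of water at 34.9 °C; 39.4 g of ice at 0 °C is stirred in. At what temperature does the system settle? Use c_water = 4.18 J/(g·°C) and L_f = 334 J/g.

Setting the total heat transfer to zero:
melt ice: 39.4×334 = 13160; warm the meltwater: 164.69 T; water: 3816.3(T − 34.9)
3981 T = 133190 − 13160 = 120031
T ≈ 30.15 °C (positive, so assuming full melt was valid).

T_f ≈ 30.2 °C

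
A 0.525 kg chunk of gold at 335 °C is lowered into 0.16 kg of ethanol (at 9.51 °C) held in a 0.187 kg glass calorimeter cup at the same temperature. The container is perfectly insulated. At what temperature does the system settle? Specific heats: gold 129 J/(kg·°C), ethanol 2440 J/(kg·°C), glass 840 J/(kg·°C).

Setting the total heat transfer to zero:
0.525·129·(T − 335) + 0.16·2440·(T − 9.51) + 0.187·840·(T − 9.51) = 0
(67.73 + 390.4 + 157.08) T = 67.73·335 + 390.4·9.51 + 157.08·9.51
T = 27894 / 615.21 = 45.3 °C

T_f ≈ 45.3 °C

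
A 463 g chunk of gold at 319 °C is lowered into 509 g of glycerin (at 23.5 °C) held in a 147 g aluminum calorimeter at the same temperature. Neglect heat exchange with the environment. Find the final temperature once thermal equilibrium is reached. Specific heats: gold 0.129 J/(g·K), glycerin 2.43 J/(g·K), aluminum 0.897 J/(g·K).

T_f ≈ 35.9 °C

Let T be the final temperature. ΣQ_i = 0:
463×0.129×(T − 319) + 509×2.43×(T − 23.5) + 147×0.897×(T − 23.5) = 0
59.73(T − 319) + 1236.9(T − 23.5) + 131.86(T − 23.5) = 0
(59.73 + 1236.9 + 131.86) T = 59.73×319 + 1236.9×23.5 + 131.86×23.5
T = 51218 / 1428.5 = 35.9 °C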